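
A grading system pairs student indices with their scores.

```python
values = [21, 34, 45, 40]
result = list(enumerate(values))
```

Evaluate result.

Step 1: enumerate pairs each element with its index:
  (0, 21)
  (1, 34)
  (2, 45)
  (3, 40)
Therefore result = [(0, 21), (1, 34), (2, 45), (3, 40)].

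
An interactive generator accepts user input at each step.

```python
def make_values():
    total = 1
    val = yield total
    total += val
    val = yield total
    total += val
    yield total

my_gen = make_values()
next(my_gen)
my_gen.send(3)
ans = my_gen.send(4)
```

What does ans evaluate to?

Step 1: next() -> yield total=1.
Step 2: send(3) -> val=3, total = 1+3 = 4, yield 4.
Step 3: send(4) -> val=4, total = 4+4 = 8, yield 8.
Therefore ans = 8.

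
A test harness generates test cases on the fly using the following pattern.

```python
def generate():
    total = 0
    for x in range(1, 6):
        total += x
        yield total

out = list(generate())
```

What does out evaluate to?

Step 1: Generator accumulates running sum:
  x=1: total = 1, yield 1
  x=2: total = 3, yield 3
  x=3: total = 6, yield 6
  x=4: total = 10, yield 10
  x=5: total = 15, yield 15
Therefore out = [1, 3, 6, 10, 15].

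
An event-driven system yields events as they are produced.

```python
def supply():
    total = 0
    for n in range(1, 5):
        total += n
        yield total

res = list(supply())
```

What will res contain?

Step 1: Generator accumulates running sum:
  n=1: total = 1, yield 1
  n=2: total = 3, yield 3
  n=3: total = 6, yield 6
  n=4: total = 10, yield 10
Therefore res = [1, 3, 6, 10].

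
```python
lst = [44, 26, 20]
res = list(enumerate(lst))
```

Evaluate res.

Step 1: enumerate pairs each element with its index:
  (0, 44)
  (1, 26)
  (2, 20)
Therefore res = [(0, 44), (1, 26), (2, 20)].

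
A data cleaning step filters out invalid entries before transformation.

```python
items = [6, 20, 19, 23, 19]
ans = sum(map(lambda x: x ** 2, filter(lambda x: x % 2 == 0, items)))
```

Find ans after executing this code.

Step 1: Filter even numbers from [6, 20, 19, 23, 19]: [6, 20]
Step 2: Square each: [36, 400]
Step 3: Sum = 436.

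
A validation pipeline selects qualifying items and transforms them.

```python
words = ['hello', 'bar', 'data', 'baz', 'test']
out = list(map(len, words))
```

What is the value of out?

Step 1: Map len() to each word:
  'hello' -> 5
  'bar' -> 3
  'data' -> 4
  'baz' -> 3
  'test' -> 4
Therefore out = [5, 3, 4, 3, 4].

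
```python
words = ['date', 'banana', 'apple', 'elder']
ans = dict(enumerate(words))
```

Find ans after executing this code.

Step 1: enumerate pairs indices with words:
  0 -> 'date'
  1 -> 'banana'
  2 -> 'apple'
  3 -> 'elder'
Therefore ans = {0: 'date', 1: 'banana', 2: 'apple', 3: 'elder'}.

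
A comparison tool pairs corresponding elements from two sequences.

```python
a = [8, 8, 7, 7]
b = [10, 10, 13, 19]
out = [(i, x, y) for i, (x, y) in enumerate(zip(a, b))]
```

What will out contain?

Step 1: enumerate(zip(a, b)) gives index with paired elements:
  i=0: (8, 10)
  i=1: (8, 10)
  i=2: (7, 13)
  i=3: (7, 19)
Therefore out = [(0, 8, 10), (1, 8, 10), (2, 7, 13), (3, 7, 19)].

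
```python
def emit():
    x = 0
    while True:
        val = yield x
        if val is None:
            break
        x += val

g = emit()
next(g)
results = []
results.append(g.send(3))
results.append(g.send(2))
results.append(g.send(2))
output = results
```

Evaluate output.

Step 1: next(g) -> yield 0.
Step 2: send(3) -> x = 3, yield 3.
Step 3: send(2) -> x = 5, yield 5.
Step 4: send(2) -> x = 7, yield 7.
Therefore output = [3, 5, 7].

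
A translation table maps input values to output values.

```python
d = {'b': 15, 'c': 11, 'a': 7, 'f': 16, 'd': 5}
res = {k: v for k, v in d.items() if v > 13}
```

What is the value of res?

Step 1: Filter items where value > 13:
  'b': 15 > 13: kept
  'c': 11 <= 13: removed
  'a': 7 <= 13: removed
  'f': 16 > 13: kept
  'd': 5 <= 13: removed
Therefore res = {'b': 15, 'f': 16}.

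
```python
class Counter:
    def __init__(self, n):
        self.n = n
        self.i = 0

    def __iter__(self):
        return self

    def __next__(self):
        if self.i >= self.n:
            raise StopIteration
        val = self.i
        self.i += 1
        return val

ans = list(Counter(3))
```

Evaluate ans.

Step 1: Counter(3) creates an iterator counting 0 to 2.
Step 2: list() consumes all values: [0, 1, 2].
Therefore ans = [0, 1, 2].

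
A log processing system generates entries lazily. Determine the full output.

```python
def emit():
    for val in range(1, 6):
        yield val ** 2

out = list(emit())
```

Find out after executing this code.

Step 1: For each val in range(1, 6), yield val**2:
  val=1: yield 1**2 = 1
  val=2: yield 2**2 = 4
  val=3: yield 3**2 = 9
  val=4: yield 4**2 = 16
  val=5: yield 5**2 = 25
Therefore out = [1, 4, 9, 16, 25].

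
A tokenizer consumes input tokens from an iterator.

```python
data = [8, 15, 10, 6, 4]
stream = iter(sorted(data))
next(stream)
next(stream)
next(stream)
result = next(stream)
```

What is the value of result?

Step 1: sorted([8, 15, 10, 6, 4]) = [4, 6, 8, 10, 15].
Step 2: Create iterator and skip 3 elements.
Step 3: next() returns 10.
Therefore result = 10.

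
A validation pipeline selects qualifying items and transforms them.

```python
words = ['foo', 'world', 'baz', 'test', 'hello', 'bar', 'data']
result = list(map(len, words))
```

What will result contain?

Step 1: Map len() to each word:
  'foo' -> 3
  'world' -> 5
  'baz' -> 3
  'test' -> 4
  'hello' -> 5
  'bar' -> 3
  'data' -> 4
Therefore result = [3, 5, 3, 4, 5, 3, 4].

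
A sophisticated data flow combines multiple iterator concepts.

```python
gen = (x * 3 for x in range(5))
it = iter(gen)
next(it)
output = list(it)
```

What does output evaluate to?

Step 1: Generator produces [0, 3, 6, 9, 12].
Step 2: next(it) consumes first element (0).
Step 3: list(it) collects remaining: [3, 6, 9, 12].
Therefore output = [3, 6, 9, 12].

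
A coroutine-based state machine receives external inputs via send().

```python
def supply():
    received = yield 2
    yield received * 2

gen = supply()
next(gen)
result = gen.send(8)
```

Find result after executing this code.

Step 1: next(gen) advances to first yield, producing 2.
Step 2: send(8) resumes, received = 8.
Step 3: yield received * 2 = 8 * 2 = 16.
Therefore result = 16.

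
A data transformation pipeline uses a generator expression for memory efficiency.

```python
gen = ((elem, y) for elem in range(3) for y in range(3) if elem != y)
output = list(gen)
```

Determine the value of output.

Step 1: Nested generator over range(3) x range(3) where elem != y:
  (0, 0): excluded (elem == y)
  (0, 1): included
  (0, 2): included
  (1, 0): included
  (1, 1): excluded (elem == y)
  (1, 2): included
  (2, 0): included
  (2, 1): included
  (2, 2): excluded (elem == y)
Therefore output = [(0, 1), (0, 2), (1, 0), (1, 2), (2, 0), (2, 1)].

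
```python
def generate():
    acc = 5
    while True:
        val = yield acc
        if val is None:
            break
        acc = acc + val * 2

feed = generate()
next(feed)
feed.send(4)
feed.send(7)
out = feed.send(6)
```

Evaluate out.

Step 1: next() -> yield acc=5.
Step 2: send(4) -> val=4, acc = 5 + 4*2 = 13, yield 13.
Step 3: send(7) -> val=7, acc = 13 + 7*2 = 27, yield 27.
Step 4: send(6) -> val=6, acc = 27 + 6*2 = 39, yield 39.
Therefore out = 39.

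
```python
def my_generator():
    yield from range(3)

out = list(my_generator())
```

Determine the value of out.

Step 1: yield from delegates to the iterable, yielding each element.
Step 2: Collected values: [0, 1, 2].
Therefore out = [0, 1, 2].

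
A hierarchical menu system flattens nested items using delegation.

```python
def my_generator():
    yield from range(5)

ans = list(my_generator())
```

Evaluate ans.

Step 1: yield from delegates to the iterable, yielding each element.
Step 2: Collected values: [0, 1, 2, 3, 4].
Therefore ans = [0, 1, 2, 3, 4].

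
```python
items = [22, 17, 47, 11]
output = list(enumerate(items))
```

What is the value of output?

Step 1: enumerate pairs each element with its index:
  (0, 22)
  (1, 17)
  (2, 47)
  (3, 11)
Therefore output = [(0, 22), (1, 17), (2, 47), (3, 11)].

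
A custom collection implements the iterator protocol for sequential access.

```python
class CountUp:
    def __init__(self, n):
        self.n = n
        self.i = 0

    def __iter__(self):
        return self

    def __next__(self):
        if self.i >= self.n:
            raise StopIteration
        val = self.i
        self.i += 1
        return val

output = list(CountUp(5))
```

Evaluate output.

Step 1: CountUp(5) creates an iterator counting 0 to 4.
Step 2: list() consumes all values: [0, 1, 2, 3, 4].
Therefore output = [0, 1, 2, 3, 4].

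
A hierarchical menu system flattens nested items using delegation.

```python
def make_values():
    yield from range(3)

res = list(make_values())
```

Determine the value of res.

Step 1: yield from delegates to the iterable, yielding each element.
Step 2: Collected values: [0, 1, 2].
Therefore res = [0, 1, 2].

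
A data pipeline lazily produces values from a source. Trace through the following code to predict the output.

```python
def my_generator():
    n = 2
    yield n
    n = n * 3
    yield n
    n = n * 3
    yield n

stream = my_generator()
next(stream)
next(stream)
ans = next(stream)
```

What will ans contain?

Step 1: Trace through generator execution:
  Yield 1: n starts at 2, yield 2
  Yield 2: n = 2 * 3 = 6, yield 6
  Yield 3: n = 6 * 3 = 18, yield 18
Step 2: First next() gets 2, second next() gets the second value, third next() yields 18.
Therefore ans = 18.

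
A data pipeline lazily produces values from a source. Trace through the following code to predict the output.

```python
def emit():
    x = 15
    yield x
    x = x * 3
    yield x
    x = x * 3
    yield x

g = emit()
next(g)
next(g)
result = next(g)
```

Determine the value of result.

Step 1: Trace through generator execution:
  Yield 1: x starts at 15, yield 15
  Yield 2: x = 15 * 3 = 45, yield 45
  Yield 3: x = 45 * 3 = 135, yield 135
Step 2: First next() gets 15, second next() gets the second value, third next() yields 135.
Therefore result = 135.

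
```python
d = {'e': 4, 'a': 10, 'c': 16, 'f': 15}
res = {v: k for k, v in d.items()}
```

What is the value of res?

Step 1: Invert dict (swap keys and values):
  'e': 4 -> 4: 'e'
  'a': 10 -> 10: 'a'
  'c': 16 -> 16: 'c'
  'f': 15 -> 15: 'f'
Therefore res = {4: 'e', 10: 'a', 16: 'c', 15: 'f'}.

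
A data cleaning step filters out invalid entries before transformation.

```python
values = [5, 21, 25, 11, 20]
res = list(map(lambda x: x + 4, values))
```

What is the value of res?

Step 1: Apply lambda x: x + 4 to each element:
  5 -> 9
  21 -> 25
  25 -> 29
  11 -> 15
  20 -> 24
Therefore res = [9, 25, 29, 15, 24].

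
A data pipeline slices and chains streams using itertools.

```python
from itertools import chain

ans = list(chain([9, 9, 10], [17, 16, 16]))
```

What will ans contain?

Step 1: chain() concatenates iterables: [9, 9, 10] + [17, 16, 16].
Therefore ans = [9, 9, 10, 17, 16, 16].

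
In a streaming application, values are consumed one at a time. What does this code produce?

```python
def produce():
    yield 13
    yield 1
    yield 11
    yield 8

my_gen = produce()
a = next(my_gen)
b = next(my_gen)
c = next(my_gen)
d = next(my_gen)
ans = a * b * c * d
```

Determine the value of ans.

Step 1: Create generator and consume all values:
  a = next(my_gen) = 13
  b = next(my_gen) = 1
  c = next(my_gen) = 11
  d = next(my_gen) = 8
Step 2: ans = 13 * 1 * 11 * 8 = 1144.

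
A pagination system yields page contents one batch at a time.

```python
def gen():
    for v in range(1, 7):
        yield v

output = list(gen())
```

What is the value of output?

Step 1: The generator yields each value from range(1, 7).
Step 2: list() consumes all yields: [1, 2, 3, 4, 5, 6].
Therefore output = [1, 2, 3, 4, 5, 6].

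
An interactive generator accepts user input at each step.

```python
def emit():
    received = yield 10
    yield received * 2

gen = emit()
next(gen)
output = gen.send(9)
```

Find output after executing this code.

Step 1: next(gen) advances to first yield, producing 10.
Step 2: send(9) resumes, received = 9.
Step 3: yield received * 2 = 9 * 2 = 18.
Therefore output = 18.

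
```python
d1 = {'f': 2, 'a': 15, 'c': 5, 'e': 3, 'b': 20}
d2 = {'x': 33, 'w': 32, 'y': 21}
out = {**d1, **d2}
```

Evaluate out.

Step 1: Merge d1 and d2 (d2 values override on key conflicts).
Step 2: d1 has keys ['f', 'a', 'c', 'e', 'b'], d2 has keys ['x', 'w', 'y'].
Therefore out = {'f': 2, 'a': 15, 'c': 5, 'e': 3, 'b': 20, 'x': 33, 'w': 32, 'y': 21}.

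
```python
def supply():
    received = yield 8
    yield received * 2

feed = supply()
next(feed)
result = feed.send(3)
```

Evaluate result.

Step 1: next(feed) advances to first yield, producing 8.
Step 2: send(3) resumes, received = 3.
Step 3: yield received * 2 = 3 * 2 = 6.
Therefore result = 6.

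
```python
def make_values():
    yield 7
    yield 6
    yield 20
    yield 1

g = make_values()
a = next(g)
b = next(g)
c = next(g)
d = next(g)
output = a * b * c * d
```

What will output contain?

Step 1: Create generator and consume all values:
  a = next(g) = 7
  b = next(g) = 6
  c = next(g) = 20
  d = next(g) = 1
Step 2: output = 7 * 6 * 20 * 1 = 840.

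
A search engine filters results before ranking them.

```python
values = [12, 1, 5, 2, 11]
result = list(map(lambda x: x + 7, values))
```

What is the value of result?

Step 1: Apply lambda x: x + 7 to each element:
  12 -> 19
  1 -> 8
  5 -> 12
  2 -> 9
  11 -> 18
Therefore result = [19, 8, 12, 9, 18].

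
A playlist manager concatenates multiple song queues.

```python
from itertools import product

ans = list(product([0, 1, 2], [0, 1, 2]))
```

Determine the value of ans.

Step 1: product([0, 1, 2], [0, 1, 2]) gives all pairs:
  (0, 0)
  (0, 1)
  (0, 2)
  (1, 0)
  (1, 1)
  (1, 2)
  (2, 0)
  (2, 1)
  (2, 2)
Therefore ans = [(0, 0), (0, 1), (0, 2), (1, 0), (1, 1), (1, 2), (2, 0), (2, 1), (2, 2)].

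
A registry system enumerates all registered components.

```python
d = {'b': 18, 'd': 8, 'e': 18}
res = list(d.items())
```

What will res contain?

Step 1: d.items() returns (key, value) pairs in insertion order.
Therefore res = [('b', 18), ('d', 8), ('e', 18)].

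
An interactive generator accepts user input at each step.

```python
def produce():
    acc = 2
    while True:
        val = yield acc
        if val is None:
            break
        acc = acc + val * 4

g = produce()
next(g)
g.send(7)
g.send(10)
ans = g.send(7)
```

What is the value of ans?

Step 1: next() -> yield acc=2.
Step 2: send(7) -> val=7, acc = 2 + 7*4 = 30, yield 30.
Step 3: send(10) -> val=10, acc = 30 + 10*4 = 70, yield 70.
Step 4: send(7) -> val=7, acc = 70 + 7*4 = 98, yield 98.
Therefore ans = 98.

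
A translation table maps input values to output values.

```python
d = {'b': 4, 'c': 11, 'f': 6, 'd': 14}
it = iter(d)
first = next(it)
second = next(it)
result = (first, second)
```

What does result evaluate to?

Step 1: iter(d) iterates over keys: ['b', 'c', 'f', 'd'].
Step 2: first = next(it) = 'b', second = next(it) = 'c'.
Therefore result = ('b', 'c').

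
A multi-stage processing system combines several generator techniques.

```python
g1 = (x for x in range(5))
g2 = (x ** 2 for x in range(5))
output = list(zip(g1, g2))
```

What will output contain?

Step 1: g1 produces [0, 1, 2, 3, 4].
Step 2: g2 produces [0, 1, 4, 9, 16].
Step 3: zip pairs them: [(0, 0), (1, 1), (2, 4), (3, 9), (4, 16)].
Therefore output = [(0, 0), (1, 1), (2, 4), (3, 9), (4, 16)].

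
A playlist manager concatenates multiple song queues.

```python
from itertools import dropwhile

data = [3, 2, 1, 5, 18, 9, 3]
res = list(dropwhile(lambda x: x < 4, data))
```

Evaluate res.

Step 1: dropwhile drops elements while < 4:
  3 < 4: dropped
  2 < 4: dropped
  1 < 4: dropped
  5: kept (dropping stopped)
Step 2: Remaining elements kept regardless of condition.
Therefore res = [5, 18, 9, 3].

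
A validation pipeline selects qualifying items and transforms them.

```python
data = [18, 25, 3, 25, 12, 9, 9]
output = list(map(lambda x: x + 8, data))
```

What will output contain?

Step 1: Apply lambda x: x + 8 to each element:
  18 -> 26
  25 -> 33
  3 -> 11
  25 -> 33
  12 -> 20
  9 -> 17
  9 -> 17
Therefore output = [26, 33, 11, 33, 20, 17, 17].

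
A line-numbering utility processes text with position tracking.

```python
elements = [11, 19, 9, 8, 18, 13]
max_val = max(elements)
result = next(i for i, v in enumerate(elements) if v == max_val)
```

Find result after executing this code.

Step 1: max([11, 19, 9, 8, 18, 13]) = 19.
Step 2: Find first index where value == 19:
  Index 0: 11 != 19
  Index 1: 19 == 19, found!
Therefore result = 1.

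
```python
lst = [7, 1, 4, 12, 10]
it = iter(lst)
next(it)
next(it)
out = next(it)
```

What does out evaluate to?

Step 1: Create iterator over [7, 1, 4, 12, 10].
Step 2: next() consumes 7.
Step 3: next() consumes 1.
Step 4: next() returns 4.
Therefore out = 4.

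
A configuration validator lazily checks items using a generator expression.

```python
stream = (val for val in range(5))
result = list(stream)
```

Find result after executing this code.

Step 1: Generator expression iterates range(5): [0, 1, 2, 3, 4].
Step 2: list() collects all values.
Therefore result = [0, 1, 2, 3, 4].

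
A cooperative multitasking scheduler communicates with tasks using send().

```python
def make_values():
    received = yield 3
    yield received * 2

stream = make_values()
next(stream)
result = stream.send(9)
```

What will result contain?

Step 1: next(stream) advances to first yield, producing 3.
Step 2: send(9) resumes, received = 9.
Step 3: yield received * 2 = 9 * 2 = 18.
Therefore result = 18.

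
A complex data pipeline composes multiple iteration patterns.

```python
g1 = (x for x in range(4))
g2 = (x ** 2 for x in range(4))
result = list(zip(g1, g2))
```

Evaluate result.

Step 1: g1 produces [0, 1, 2, 3].
Step 2: g2 produces [0, 1, 4, 9].
Step 3: zip pairs them: [(0, 0), (1, 1), (2, 4), (3, 9)].
Therefore result = [(0, 0), (1, 1), (2, 4), (3, 9)].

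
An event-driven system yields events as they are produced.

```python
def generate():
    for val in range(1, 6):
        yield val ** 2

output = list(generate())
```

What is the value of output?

Step 1: For each val in range(1, 6), yield val**2:
  val=1: yield 1**2 = 1
  val=2: yield 2**2 = 4
  val=3: yield 3**2 = 9
  val=4: yield 4**2 = 16
  val=5: yield 5**2 = 25
Therefore output = [1, 4, 9, 16, 25].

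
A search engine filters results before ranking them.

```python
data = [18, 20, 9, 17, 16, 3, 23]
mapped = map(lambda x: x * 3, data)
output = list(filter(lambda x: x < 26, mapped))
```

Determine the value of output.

Step 1: Map x * 3:
  18 -> 54
  20 -> 60
  9 -> 27
  17 -> 51
  16 -> 48
  3 -> 9
  23 -> 69
Step 2: Filter for < 26:
  54: removed
  60: removed
  27: removed
  51: removed
  48: removed
  9: kept
  69: removed
Therefore output = [9].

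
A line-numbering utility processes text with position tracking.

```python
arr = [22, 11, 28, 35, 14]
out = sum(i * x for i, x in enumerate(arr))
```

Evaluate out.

Step 1: Compute i * x for each (i, x) in enumerate([22, 11, 28, 35, 14]):
  i=0, x=22: 0*22 = 0
  i=1, x=11: 1*11 = 11
  i=2, x=28: 2*28 = 56
  i=3, x=35: 3*35 = 105
  i=4, x=14: 4*14 = 56
Step 2: sum = 0 + 11 + 56 + 105 + 56 = 228.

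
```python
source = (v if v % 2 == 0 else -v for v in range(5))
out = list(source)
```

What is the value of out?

Step 1: For each v in range(5), yield v if even, else -v:
  v=0: even, yield 0
  v=1: odd, yield -1
  v=2: even, yield 2
  v=3: odd, yield -3
  v=4: even, yield 4
Therefore out = [0, -1, 2, -3, 4].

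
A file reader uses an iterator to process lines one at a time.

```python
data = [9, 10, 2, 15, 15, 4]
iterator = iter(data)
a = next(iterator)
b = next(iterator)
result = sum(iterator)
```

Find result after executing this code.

Step 1: Create iterator over [9, 10, 2, 15, 15, 4].
Step 2: a = next() = 9, b = next() = 10.
Step 3: sum() of remaining [2, 15, 15, 4] = 36.
Therefore result = 36.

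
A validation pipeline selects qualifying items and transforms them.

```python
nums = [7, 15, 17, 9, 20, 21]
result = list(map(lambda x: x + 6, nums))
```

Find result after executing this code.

Step 1: Apply lambda x: x + 6 to each element:
  7 -> 13
  15 -> 21
  17 -> 23
  9 -> 15
  20 -> 26
  21 -> 27
Therefore result = [13, 21, 23, 15, 26, 27].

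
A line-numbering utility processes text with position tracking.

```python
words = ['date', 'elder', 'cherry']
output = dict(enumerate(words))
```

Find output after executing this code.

Step 1: enumerate pairs indices with words:
  0 -> 'date'
  1 -> 'elder'
  2 -> 'cherry'
Therefore output = {0: 'date', 1: 'elder', 2: 'cherry'}.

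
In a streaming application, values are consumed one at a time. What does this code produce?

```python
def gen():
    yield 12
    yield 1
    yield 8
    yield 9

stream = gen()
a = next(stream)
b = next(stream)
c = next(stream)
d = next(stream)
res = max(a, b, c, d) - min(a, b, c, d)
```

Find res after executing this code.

Step 1: Create generator and consume all values:
  a = next(stream) = 12
  b = next(stream) = 1
  c = next(stream) = 8
  d = next(stream) = 9
Step 2: max = 12, min = 1, res = 12 - 1 = 11.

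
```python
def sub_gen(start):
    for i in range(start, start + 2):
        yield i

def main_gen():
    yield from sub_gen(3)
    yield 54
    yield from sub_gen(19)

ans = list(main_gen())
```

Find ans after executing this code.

Step 1: main_gen() delegates to sub_gen(3):
  yield 3
  yield 4
Step 2: yield 54
Step 3: Delegates to sub_gen(19):
  yield 19
  yield 20
Therefore ans = [3, 4, 54, 19, 20].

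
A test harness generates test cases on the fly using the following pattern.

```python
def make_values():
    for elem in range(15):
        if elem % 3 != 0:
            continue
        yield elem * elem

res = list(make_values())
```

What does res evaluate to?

Step 1: Only yield elem**2 when elem is divisible by 3:
  elem=0: 0 % 3 == 0, yield 0**2 = 0
  elem=3: 3 % 3 == 0, yield 3**2 = 9
  elem=6: 6 % 3 == 0, yield 6**2 = 36
  elem=9: 9 % 3 == 0, yield 9**2 = 81
  elem=12: 12 % 3 == 0, yield 12**2 = 144
Therefore res = [0, 9, 36, 81, 144].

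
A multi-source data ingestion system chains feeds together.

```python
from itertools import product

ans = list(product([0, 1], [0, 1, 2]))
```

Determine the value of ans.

Step 1: product([0, 1], [0, 1, 2]) gives all pairs:
  (0, 0)
  (0, 1)
  (0, 2)
  (1, 0)
  (1, 1)
  (1, 2)
Therefore ans = [(0, 0), (0, 1), (0, 2), (1, 0), (1, 1), (1, 2)].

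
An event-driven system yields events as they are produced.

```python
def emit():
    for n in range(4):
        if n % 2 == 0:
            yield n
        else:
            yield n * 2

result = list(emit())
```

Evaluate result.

Step 1: For each n in range(4), yield n if even, else n*2:
  n=0 (even): yield 0
  n=1 (odd): yield 1*2 = 2
  n=2 (even): yield 2
  n=3 (odd): yield 3*2 = 6
Therefore result = [0, 2, 2, 6].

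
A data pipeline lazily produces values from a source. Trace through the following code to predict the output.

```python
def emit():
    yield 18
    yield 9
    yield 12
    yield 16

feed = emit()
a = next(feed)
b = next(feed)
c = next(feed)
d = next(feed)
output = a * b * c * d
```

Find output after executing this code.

Step 1: Create generator and consume all values:
  a = next(feed) = 18
  b = next(feed) = 9
  c = next(feed) = 12
  d = next(feed) = 16
Step 2: output = 18 * 9 * 12 * 16 = 31104.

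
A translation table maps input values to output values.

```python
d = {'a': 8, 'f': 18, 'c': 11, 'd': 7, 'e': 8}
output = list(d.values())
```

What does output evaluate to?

Step 1: d.values() returns the dictionary values in insertion order.
Therefore output = [8, 18, 11, 7, 8].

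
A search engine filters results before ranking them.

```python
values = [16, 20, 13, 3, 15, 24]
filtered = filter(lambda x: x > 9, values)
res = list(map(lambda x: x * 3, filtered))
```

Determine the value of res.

Step 1: Filter values for elements > 9:
  16: kept
  20: kept
  13: kept
  3: removed
  15: kept
  24: kept
Step 2: Map x * 3 on filtered [16, 20, 13, 15, 24]:
  16 -> 48
  20 -> 60
  13 -> 39
  15 -> 45
  24 -> 72
Therefore res = [48, 60, 39, 45, 72].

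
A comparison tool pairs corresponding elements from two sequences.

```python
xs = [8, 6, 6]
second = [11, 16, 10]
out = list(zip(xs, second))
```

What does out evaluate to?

Step 1: zip pairs elements at same index:
  Index 0: (8, 11)
  Index 1: (6, 16)
  Index 2: (6, 10)
Therefore out = [(8, 11), (6, 16), (6, 10)].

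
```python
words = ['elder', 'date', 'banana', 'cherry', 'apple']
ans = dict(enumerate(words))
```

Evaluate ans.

Step 1: enumerate pairs indices with words:
  0 -> 'elder'
  1 -> 'date'
  2 -> 'banana'
  3 -> 'cherry'
  4 -> 'apple'
Therefore ans = {0: 'elder', 1: 'date', 2: 'banana', 3: 'cherry', 4: 'apple'}.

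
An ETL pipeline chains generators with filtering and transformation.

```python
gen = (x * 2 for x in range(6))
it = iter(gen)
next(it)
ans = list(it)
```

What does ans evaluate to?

Step 1: Generator produces [0, 2, 4, 6, 8, 10].
Step 2: next(it) consumes first element (0).
Step 3: list(it) collects remaining: [2, 4, 6, 8, 10].
Therefore ans = [2, 4, 6, 8, 10].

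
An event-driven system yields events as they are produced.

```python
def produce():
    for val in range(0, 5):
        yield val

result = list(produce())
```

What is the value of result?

Step 1: The generator yields each value from range(0, 5).
Step 2: list() consumes all yields: [0, 1, 2, 3, 4].
Therefore result = [0, 1, 2, 3, 4].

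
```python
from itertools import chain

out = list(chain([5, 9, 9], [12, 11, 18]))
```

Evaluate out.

Step 1: chain() concatenates iterables: [5, 9, 9] + [12, 11, 18].
Therefore out = [5, 9, 9, 12, 11, 18].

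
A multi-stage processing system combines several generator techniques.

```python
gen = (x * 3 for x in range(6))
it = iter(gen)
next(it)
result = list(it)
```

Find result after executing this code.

Step 1: Generator produces [0, 3, 6, 9, 12, 15].
Step 2: next(it) consumes first element (0).
Step 3: list(it) collects remaining: [3, 6, 9, 12, 15].
Therefore result = [3, 6, 9, 12, 15].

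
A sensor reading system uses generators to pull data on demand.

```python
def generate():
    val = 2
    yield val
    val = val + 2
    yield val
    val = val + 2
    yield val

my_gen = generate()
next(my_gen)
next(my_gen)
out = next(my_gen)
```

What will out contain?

Step 1: Trace through generator execution:
  Yield 1: val starts at 2, yield 2
  Yield 2: val = 2 + 2 = 4, yield 4
  Yield 3: val = 4 + 2 = 6, yield 6
Step 2: First next() gets 2, second next() gets the second value, third next() yields 6.
Therefore out = 6.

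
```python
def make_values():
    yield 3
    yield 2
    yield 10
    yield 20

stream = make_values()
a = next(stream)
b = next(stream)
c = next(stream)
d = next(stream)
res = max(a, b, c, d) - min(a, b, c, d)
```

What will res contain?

Step 1: Create generator and consume all values:
  a = next(stream) = 3
  b = next(stream) = 2
  c = next(stream) = 10
  d = next(stream) = 20
Step 2: max = 20, min = 2, res = 20 - 2 = 18.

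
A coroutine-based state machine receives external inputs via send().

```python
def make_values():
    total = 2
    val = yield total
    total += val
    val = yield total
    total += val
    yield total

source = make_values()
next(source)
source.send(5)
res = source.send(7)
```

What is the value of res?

Step 1: next() -> yield total=2.
Step 2: send(5) -> val=5, total = 2+5 = 7, yield 7.
Step 3: send(7) -> val=7, total = 7+7 = 14, yield 14.
Therefore res = 14.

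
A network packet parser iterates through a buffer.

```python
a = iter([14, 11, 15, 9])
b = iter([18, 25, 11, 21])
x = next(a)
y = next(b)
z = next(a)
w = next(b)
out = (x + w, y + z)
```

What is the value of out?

Step 1: a iterates [14, 11, 15, 9], b iterates [18, 25, 11, 21].
Step 2: x = next(a) = 14, y = next(b) = 18.
Step 3: z = next(a) = 11, w = next(b) = 25.
Step 4: out = (14 + 25, 18 + 11) = (39, 29).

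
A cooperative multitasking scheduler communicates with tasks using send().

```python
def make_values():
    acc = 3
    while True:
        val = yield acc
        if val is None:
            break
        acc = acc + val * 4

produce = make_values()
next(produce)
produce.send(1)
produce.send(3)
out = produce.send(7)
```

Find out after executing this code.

Step 1: next() -> yield acc=3.
Step 2: send(1) -> val=1, acc = 3 + 1*4 = 7, yield 7.
Step 3: send(3) -> val=3, acc = 7 + 3*4 = 19, yield 19.
Step 4: send(7) -> val=7, acc = 19 + 7*4 = 47, yield 47.
Therefore out = 47.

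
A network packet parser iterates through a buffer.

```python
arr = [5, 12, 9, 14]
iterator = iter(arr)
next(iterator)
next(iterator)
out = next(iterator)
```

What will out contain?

Step 1: Create iterator over [5, 12, 9, 14].
Step 2: next() consumes 5.
Step 3: next() consumes 12.
Step 4: next() returns 9.
Therefore out = 9.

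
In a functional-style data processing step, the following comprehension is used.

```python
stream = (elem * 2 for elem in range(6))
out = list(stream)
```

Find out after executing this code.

Step 1: For each elem in range(6), compute elem*2:
  elem=0: 0*2 = 0
  elem=1: 1*2 = 2
  elem=2: 2*2 = 4
  elem=3: 3*2 = 6
  elem=4: 4*2 = 8
  elem=5: 5*2 = 10
Therefore out = [0, 2, 4, 6, 8, 10].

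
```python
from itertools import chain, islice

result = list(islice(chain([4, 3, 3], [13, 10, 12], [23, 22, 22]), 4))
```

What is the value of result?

Step 1: chain([4, 3, 3], [13, 10, 12], [23, 22, 22]) = [4, 3, 3, 13, 10, 12, 23, 22, 22].
Step 2: islice takes first 4 elements: [4, 3, 3, 13].
Therefore result = [4, 3, 3, 13].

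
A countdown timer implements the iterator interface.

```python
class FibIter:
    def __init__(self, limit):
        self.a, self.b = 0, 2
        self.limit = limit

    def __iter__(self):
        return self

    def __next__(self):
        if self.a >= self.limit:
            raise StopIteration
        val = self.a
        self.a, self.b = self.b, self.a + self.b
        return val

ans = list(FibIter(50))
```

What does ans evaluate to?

Step 1: Fibonacci-like sequence (a=0, b=2) until >= 50:
  Yield 0, then a,b = 2,2
  Yield 2, then a,b = 2,4
  Yield 2, then a,b = 4,6
  Yield 4, then a,b = 6,10
  Yield 6, then a,b = 10,16
  Yield 10, then a,b = 16,26
  Yield 16, then a,b = 26,42
  Yield 26, then a,b = 42,68
  Yield 42, then a,b = 68,110
Step 2: 68 >= 50, stop.
Therefore ans = [0, 2, 2, 4, 6, 10, 16, 26, 42].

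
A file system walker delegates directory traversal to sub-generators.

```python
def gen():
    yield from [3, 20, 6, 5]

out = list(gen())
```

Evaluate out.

Step 1: yield from delegates to the iterable, yielding each element.
Step 2: Collected values: [3, 20, 6, 5].
Therefore out = [3, 20, 6, 5].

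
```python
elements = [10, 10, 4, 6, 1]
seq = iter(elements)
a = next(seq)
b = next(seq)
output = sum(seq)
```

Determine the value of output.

Step 1: Create iterator over [10, 10, 4, 6, 1].
Step 2: a = next() = 10, b = next() = 10.
Step 3: sum() of remaining [4, 6, 1] = 11.
Therefore output = 11.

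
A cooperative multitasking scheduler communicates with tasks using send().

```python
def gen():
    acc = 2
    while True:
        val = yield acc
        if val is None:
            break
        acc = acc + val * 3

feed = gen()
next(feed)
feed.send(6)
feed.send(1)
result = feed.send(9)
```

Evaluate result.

Step 1: next() -> yield acc=2.
Step 2: send(6) -> val=6, acc = 2 + 6*3 = 20, yield 20.
Step 3: send(1) -> val=1, acc = 20 + 1*3 = 23, yield 23.
Step 4: send(9) -> val=9, acc = 23 + 9*3 = 50, yield 50.
Therefore result = 50.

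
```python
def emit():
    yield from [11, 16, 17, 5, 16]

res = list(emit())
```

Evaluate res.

Step 1: yield from delegates to the iterable, yielding each element.
Step 2: Collected values: [11, 16, 17, 5, 16].
Therefore res = [11, 16, 17, 5, 16].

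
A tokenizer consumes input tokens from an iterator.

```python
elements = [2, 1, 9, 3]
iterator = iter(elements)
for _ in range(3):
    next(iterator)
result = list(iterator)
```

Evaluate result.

Step 1: Create iterator over [2, 1, 9, 3].
Step 2: Advance 3 positions (consuming [2, 1, 9]).
Step 3: list() collects remaining elements: [3].
Therefore result = [3].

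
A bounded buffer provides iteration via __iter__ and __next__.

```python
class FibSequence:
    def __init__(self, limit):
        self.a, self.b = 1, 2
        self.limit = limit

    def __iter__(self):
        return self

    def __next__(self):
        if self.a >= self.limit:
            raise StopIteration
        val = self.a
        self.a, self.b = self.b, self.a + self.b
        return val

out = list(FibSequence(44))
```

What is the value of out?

Step 1: Fibonacci-like sequence (a=1, b=2) until >= 44:
  Yield 1, then a,b = 2,3
  Yield 2, then a,b = 3,5
  Yield 3, then a,b = 5,8
  Yield 5, then a,b = 8,13
  Yield 8, then a,b = 13,21
  Yield 13, then a,b = 21,34
  Yield 21, then a,b = 34,55
  Yield 34, then a,b = 55,89
Step 2: 55 >= 44, stop.
Therefore out = [1, 2, 3, 5, 8, 13, 21, 34].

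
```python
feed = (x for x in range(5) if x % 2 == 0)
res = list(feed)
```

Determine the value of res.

Step 1: Filter range(5) keeping only even values:
  x=0: even, included
  x=1: odd, excluded
  x=2: even, included
  x=3: odd, excluded
  x=4: even, included
Therefore res = [0, 2, 4].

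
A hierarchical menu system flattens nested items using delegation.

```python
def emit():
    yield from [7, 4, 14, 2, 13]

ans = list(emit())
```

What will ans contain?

Step 1: yield from delegates to the iterable, yielding each element.
Step 2: Collected values: [7, 4, 14, 2, 13].
Therefore ans = [7, 4, 14, 2, 13].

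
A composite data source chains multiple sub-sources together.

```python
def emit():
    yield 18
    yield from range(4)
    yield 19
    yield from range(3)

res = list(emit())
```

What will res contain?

Step 1: Trace yields in order:
  yield 18
  yield 0
  yield 1
  yield 2
  yield 3
  yield 19
  yield 0
  yield 1
  yield 2
Therefore res = [18, 0, 1, 2, 3, 19, 0, 1, 2].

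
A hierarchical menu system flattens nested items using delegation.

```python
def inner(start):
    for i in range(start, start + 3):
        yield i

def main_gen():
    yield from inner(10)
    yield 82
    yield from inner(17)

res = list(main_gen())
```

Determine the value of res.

Step 1: main_gen() delegates to inner(10):
  yield 10
  yield 11
  yield 12
Step 2: yield 82
Step 3: Delegates to inner(17):
  yield 17
  yield 18
  yield 19
Therefore res = [10, 11, 12, 82, 17, 18, 19].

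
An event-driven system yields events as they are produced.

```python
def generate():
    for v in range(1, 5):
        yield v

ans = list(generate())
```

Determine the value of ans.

Step 1: The generator yields each value from range(1, 5).
Step 2: list() consumes all yields: [1, 2, 3, 4].
Therefore ans = [1, 2, 3, 4].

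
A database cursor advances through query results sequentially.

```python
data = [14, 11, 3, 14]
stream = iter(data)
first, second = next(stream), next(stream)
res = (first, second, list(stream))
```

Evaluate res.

Step 1: Create iterator over [14, 11, 3, 14].
Step 2: first = 14, second = 11.
Step 3: Remaining elements: [3, 14].
Therefore res = (14, 11, [3, 14]).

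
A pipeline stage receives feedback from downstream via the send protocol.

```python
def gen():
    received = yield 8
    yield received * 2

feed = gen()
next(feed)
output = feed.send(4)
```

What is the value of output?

Step 1: next(feed) advances to first yield, producing 8.
Step 2: send(4) resumes, received = 4.
Step 3: yield received * 2 = 4 * 2 = 8.
Therefore output = 8.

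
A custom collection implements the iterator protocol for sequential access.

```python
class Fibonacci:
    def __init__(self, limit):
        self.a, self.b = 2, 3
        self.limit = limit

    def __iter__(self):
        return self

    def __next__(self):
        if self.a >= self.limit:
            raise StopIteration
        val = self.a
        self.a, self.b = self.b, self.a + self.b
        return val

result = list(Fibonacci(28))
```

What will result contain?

Step 1: Fibonacci-like sequence (a=2, b=3) until >= 28:
  Yield 2, then a,b = 3,5
  Yield 3, then a,b = 5,8
  Yield 5, then a,b = 8,13
  Yield 8, then a,b = 13,21
  Yield 13, then a,b = 21,34
  Yield 21, then a,b = 34,55
Step 2: 34 >= 28, stop.
Therefore result = [2, 3, 5, 8, 13, 21].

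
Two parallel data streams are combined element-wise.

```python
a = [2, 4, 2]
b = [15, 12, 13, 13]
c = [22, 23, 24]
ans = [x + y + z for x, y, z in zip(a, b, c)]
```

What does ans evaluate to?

Step 1: zip three lists (truncates to shortest, len=3):
  2 + 15 + 22 = 39
  4 + 12 + 23 = 39
  2 + 13 + 24 = 39
Therefore ans = [39, 39, 39].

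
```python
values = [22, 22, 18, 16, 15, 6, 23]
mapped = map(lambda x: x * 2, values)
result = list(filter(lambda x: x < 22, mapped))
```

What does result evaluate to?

Step 1: Map x * 2:
  22 -> 44
  22 -> 44
  18 -> 36
  16 -> 32
  15 -> 30
  6 -> 12
  23 -> 46
Step 2: Filter for < 22:
  44: removed
  44: removed
  36: removed
  32: removed
  30: removed
  12: kept
  46: removed
Therefore result = [12].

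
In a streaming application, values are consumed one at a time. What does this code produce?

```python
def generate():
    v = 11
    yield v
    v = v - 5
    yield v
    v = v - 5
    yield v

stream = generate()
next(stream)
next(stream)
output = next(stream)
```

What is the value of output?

Step 1: Trace through generator execution:
  Yield 1: v starts at 11, yield 11
  Yield 2: v = 11 - 5 = 6, yield 6
  Yield 3: v = 6 - 5 = 1, yield 1
Step 2: First next() gets 11, second next() gets the second value, third next() yields 1.
Therefore output = 1.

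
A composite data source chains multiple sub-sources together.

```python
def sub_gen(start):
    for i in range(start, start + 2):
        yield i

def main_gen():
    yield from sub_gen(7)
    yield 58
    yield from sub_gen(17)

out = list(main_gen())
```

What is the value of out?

Step 1: main_gen() delegates to sub_gen(7):
  yield 7
  yield 8
Step 2: yield 58
Step 3: Delegates to sub_gen(17):
  yield 17
  yield 18
Therefore out = [7, 8, 58, 17, 18].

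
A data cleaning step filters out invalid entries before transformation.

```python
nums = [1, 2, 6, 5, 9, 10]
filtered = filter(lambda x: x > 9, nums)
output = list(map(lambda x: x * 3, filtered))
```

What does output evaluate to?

Step 1: Filter nums for elements > 9:
  1: removed
  2: removed
  6: removed
  5: removed
  9: removed
  10: kept
Step 2: Map x * 3 on filtered [10]:
  10 -> 30
Therefore output = [30].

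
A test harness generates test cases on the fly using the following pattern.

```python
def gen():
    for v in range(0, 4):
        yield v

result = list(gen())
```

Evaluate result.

Step 1: The generator yields each value from range(0, 4).
Step 2: list() consumes all yields: [0, 1, 2, 3].
Therefore result = [0, 1, 2, 3].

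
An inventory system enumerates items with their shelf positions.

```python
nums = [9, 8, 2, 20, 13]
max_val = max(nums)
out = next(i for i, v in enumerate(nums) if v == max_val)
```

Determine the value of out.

Step 1: max([9, 8, 2, 20, 13]) = 20.
Step 2: Find first index where value == 20:
  Index 0: 9 != 20
  Index 1: 8 != 20
  Index 2: 2 != 20
  Index 3: 20 == 20, found!
Therefore out = 3.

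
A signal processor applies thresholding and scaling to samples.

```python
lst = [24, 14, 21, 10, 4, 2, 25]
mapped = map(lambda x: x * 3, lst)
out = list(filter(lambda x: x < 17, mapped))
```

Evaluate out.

Step 1: Map x * 3:
  24 -> 72
  14 -> 42
  21 -> 63
  10 -> 30
  4 -> 12
  2 -> 6
  25 -> 75
Step 2: Filter for < 17:
  72: removed
  42: removed
  63: removed
  30: removed
  12: kept
  6: kept
  75: removed
Therefore out = [12, 6].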